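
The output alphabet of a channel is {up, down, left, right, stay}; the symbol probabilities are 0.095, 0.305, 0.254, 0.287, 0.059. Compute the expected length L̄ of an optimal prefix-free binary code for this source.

Repeatedly combine the two least-probable nodes; the expected code length is the sum of the merged weights.
merge 59/1000 + 19/200 → 77/500
merge 77/500 + 127/500 → 51/125
merge 287/1000 + 61/200 → 74/125
merge 51/125 + 74/125 → 1
L = 77/500 + 51/125 + 74/125 + 1 = 1077/500 = 2.154 bits/symbol.

2.154 bits/symbol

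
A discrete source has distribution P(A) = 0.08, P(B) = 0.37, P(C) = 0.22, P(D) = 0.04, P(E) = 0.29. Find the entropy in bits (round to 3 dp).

H = −Σ pᵢ log₂ pᵢ.
−0.08·log₂(0.08) = 0.2915
−0.37·log₂(0.37) = 0.5307
−0.22·log₂(0.22) = 0.4806
−0.04·log₂(0.04) = 0.1858
−0.29·log₂(0.29) = 0.5179
Sum ≈ 2.0065 → 2.006 bits.

2.006 bits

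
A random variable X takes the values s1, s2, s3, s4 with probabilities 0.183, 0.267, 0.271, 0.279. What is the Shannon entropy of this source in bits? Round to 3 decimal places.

1.981 bits

H = −Σ pᵢ log₂ pᵢ.
−0.183·log₂(0.183) = 0.4484
−0.267·log₂(0.267) = 0.5087
−0.271·log₂(0.271) = 0.5105
−0.279·log₂(0.279) = 0.5138
Sum ≈ 1.9813 → 1.981 bits.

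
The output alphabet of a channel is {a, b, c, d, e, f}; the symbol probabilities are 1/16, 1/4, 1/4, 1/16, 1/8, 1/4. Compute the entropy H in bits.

Each probability is a power of 1/2, so log₂(1/p) is an integer.
H = Σ p·log₂(1/p) = 1/16·4 + 1/4·2 + 1/4·2 + 1/16·4 + 1/8·3 + 1/4·2 = 2.375 bits.

2.375 bits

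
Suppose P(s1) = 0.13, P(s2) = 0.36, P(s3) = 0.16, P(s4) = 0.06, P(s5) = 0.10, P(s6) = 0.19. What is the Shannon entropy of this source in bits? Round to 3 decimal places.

H = −Σ pᵢ log₂ pᵢ.
−0.13·log₂(0.13) = 0.3826
−0.36·log₂(0.36) = 0.5306
−0.16·log₂(0.16) = 0.4230
−0.06·log₂(0.06) = 0.2435
−0.10·log₂(0.10) = 0.3322
−0.19·log₂(0.19) = 0.4552
Sum ≈ 2.3672 → 2.367 bits.

2.367 bits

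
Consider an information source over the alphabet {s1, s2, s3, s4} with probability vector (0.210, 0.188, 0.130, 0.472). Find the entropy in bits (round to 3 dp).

H = −Σ pᵢ log₂ pᵢ.
−0.210·log₂(0.210) = 0.4728
−0.188·log₂(0.188) = 0.4533
−0.130·log₂(0.130) = 0.3826
−0.472·log₂(0.472) = 0.5112
Sum ≈ 1.8200 → 1.820 bits.

1.820 bits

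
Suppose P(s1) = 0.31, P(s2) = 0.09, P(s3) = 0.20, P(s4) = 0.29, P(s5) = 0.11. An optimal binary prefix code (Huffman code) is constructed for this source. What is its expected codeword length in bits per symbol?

Repeatedly combine the two least-probable nodes; the expected code length is the sum of the merged weights.
merge 9/100 + 11/100 → 1/5
merge 1/5 + 1/5 → 2/5
merge 29/100 + 31/100 → 3/5
merge 2/5 + 3/5 → 1
L = 1/5 + 2/5 + 3/5 + 1 = 11/5 = 2.2 bits/symbol.

2.2 bits/symbol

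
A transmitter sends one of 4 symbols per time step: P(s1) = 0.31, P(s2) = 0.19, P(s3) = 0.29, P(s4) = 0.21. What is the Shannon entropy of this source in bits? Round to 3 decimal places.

H = −Σ pᵢ log₂ pᵢ.
−0.31·log₂(0.31) = 0.5238
−0.19·log₂(0.19) = 0.4552
−0.29·log₂(0.29) = 0.5179
−0.21·log₂(0.21) = 0.4728
Sum ≈ 1.9697 → 1.970 bits.

1.970 bits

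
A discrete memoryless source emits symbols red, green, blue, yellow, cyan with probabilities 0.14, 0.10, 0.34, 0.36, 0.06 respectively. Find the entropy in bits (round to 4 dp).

H = −Σ pᵢ log₂ pᵢ.
−0.14·log₂(0.14) = 0.3971
−0.10·log₂(0.10) = 0.3322
−0.34·log₂(0.34) = 0.5292
−0.36·log₂(0.36) = 0.5306
−0.06·log₂(0.06) = 0.2435
Sum ≈ 2.0326 → 2.0326 bits.

2.0326 bits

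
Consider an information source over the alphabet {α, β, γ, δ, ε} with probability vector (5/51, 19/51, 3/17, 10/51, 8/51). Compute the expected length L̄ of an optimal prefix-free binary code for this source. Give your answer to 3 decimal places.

2.255 bits/symbol

Repeatedly combine the two least-probable nodes; the expected code length is the sum of the merged weights.
merge 5/51 + 8/51 → 13/51
merge 3/17 + 10/51 → 19/51
merge 13/51 + 19/51 → 32/51
merge 19/51 + 32/51 → 1
L = 13/51 + 19/51 + 32/51 + 1 = 115/51 ≈ 2.255 bits/symbol.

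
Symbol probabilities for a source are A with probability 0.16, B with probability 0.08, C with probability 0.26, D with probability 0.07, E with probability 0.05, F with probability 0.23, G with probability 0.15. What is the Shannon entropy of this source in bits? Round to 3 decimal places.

2.603 bits

H = −Σ pᵢ log₂ pᵢ.
−0.16·log₂(0.16) = 0.4230
−0.08·log₂(0.08) = 0.2915
−0.26·log₂(0.26) = 0.5053
−0.07·log₂(0.07) = 0.2686
−0.05·log₂(0.05) = 0.2161
−0.23·log₂(0.23) = 0.4877
−0.15·log₂(0.15) = 0.4105
Sum ≈ 2.6027 → 2.603 bits.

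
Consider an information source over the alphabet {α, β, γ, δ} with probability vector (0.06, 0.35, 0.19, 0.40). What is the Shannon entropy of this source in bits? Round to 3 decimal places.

1.758 bits

H = −Σ pᵢ log₂ pᵢ.
−0.06·log₂(0.06) = 0.2435
−0.35·log₂(0.35) = 0.5301
−0.19·log₂(0.19) = 0.4552
−0.40·log₂(0.40) = 0.5288
Sum ≈ 1.7576 → 1.758 bits.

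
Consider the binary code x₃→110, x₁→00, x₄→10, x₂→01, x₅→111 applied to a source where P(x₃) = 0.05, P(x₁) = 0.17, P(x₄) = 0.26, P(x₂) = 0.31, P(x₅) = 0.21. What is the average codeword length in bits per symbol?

L̄ = Σ pᵢ·ℓᵢ = 0.05·3 + 0.17·2 + 0.26·2 + 0.31·2 + 0.21·3 = 2.26 bits/symbol.

2.26 bits/symbol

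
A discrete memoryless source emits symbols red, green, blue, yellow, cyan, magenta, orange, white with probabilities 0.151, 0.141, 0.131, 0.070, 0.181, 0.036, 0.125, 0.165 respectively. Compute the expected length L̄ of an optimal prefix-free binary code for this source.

Repeatedly combine the two least-probable nodes; the expected code length is the sum of the merged weights.
merge 9/250 + 7/100 → 53/500
merge 53/500 + 1/8 → 231/1000
merge 131/1000 + 141/1000 → 34/125
merge 151/1000 + 33/200 → 79/250
merge 181/1000 + 231/1000 → 103/250
merge 34/125 + 79/250 → 147/250
merge 103/250 + 147/250 → 1
L = 53/500 + 231/1000 + 34/125 + 79/250 + 103/250 + 147/250 + 1 = 117/40 = 2.925 bits/symbol.

2.925 bits/symbol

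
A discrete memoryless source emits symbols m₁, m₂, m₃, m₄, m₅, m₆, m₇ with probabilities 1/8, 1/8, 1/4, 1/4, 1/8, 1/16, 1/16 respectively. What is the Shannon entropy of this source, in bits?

2.625 bits

Each probability is a power of 1/2, so log₂(1/p) is an integer.
H = Σ p·log₂(1/p) = 1/8·3 + 1/8·3 + 1/4·2 + 1/4·2 + 1/8·3 + 1/16·4 + 1/16·4 = 2.625 bits.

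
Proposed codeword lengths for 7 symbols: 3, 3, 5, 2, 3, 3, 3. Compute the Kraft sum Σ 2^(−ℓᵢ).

With common denominator 2^5 = 32: Σ 2^(−ℓᵢ) = 4/32 + 4/32 + 1/32 + 8/32 + 4/32 + 4/32 + 4/32 = 29/32 = 0.90625.

0.90625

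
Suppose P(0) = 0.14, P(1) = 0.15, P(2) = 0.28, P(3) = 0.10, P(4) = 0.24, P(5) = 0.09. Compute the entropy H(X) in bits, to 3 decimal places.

2.461 bits

H = −Σ pᵢ log₂ pᵢ.
−0.14·log₂(0.14) = 0.3971
−0.15·log₂(0.15) = 0.4105
−0.28·log₂(0.28) = 0.5142
−0.10·log₂(0.10) = 0.3322
−0.24·log₂(0.24) = 0.4941
−0.09·log₂(0.09) = 0.3127
Sum ≈ 2.4609 → 2.461 bits.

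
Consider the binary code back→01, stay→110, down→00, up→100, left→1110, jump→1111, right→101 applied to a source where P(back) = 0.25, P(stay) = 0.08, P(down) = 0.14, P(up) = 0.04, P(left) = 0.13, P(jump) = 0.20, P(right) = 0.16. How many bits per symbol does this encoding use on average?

L̄ = Σ pᵢ·ℓᵢ = 0.25·2 + 0.08·3 + 0.14·2 + 0.04·3 + 0.13·4 + 0.20·4 + 0.16·3 = 2.94 bits/symbol.

2.94 bits/symbol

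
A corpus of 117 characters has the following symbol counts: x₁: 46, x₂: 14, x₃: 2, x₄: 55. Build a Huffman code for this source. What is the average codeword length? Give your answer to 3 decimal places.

1.667 bits/symbol

Probabilities are the counts divided by 117.
Repeatedly combine the two least-probable nodes; the expected code length is the sum of the merged weights.
merge 2/117 + 14/117 → 16/117
merge 16/117 + 46/117 → 62/117
merge 55/117 + 62/117 → 1
L = 16/117 + 62/117 + 1 = 5/3 ≈ 1.667 bits/symbol.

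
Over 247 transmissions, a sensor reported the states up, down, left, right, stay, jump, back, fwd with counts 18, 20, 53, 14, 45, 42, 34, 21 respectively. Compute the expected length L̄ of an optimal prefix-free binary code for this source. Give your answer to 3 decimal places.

2.899 bits/symbol

Probabilities are the counts divided by 247.
Repeatedly combine the two least-probable nodes; the expected code length is the sum of the merged weights.
merge 14/247 + 18/247 → 32/247
merge 20/247 + 21/247 → 41/247
merge 32/247 + 34/247 → 66/247
merge 41/247 + 42/247 → 83/247
merge 45/247 + 53/247 → 98/247
merge 66/247 + 83/247 → 149/247
merge 98/247 + 149/247 → 1
L = 32/247 + 41/247 + 66/247 + 83/247 + 98/247 + 149/247 + 1 = 716/247 ≈ 2.899 bits/symbol.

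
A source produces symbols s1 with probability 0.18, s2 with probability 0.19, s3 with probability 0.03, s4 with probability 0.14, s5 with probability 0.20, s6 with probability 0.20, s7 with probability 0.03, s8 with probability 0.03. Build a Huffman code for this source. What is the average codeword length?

Repeatedly combine the two least-probable nodes; the expected code length is the sum of the merged weights.
merge 3/100 + 3/100 → 3/50
merge 3/100 + 3/50 → 9/100
merge 9/100 + 7/50 → 23/100
merge 9/50 + 19/100 → 37/100
merge 1/5 + 1/5 → 2/5
merge 23/100 + 37/100 → 3/5
merge 2/5 + 3/5 → 1
L = 3/50 + 9/100 + 23/100 + 37/100 + 2/5 + 3/5 + 1 = 11/4 = 2.75 bits/symbol.

2.75 bits/symbol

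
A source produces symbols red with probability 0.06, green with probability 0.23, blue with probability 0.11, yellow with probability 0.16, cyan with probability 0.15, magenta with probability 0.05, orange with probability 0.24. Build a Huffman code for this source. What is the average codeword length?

2.64 bits/symbol

Repeatedly combine the two least-probable nodes; the expected code length is the sum of the merged weights.
merge 1/20 + 3/50 → 11/100
merge 11/100 + 11/100 → 11/50
merge 3/20 + 4/25 → 31/100
merge 11/50 + 23/100 → 9/20
merge 6/25 + 31/100 → 11/20
merge 9/20 + 11/20 → 1
L = 11/100 + 11/50 + 31/100 + 9/20 + 11/20 + 1 = 66/25 = 2.64 bits/symbol.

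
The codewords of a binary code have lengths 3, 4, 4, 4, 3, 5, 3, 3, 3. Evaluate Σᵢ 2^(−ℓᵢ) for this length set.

0.84375

With common denominator 2^5 = 32: Σ 2^(−ℓᵢ) = 4/32 + 2/32 + 2/32 + 2/32 + 4/32 + 1/32 + 4/32 + 4/32 + 4/32 = 27/32 = 0.84375.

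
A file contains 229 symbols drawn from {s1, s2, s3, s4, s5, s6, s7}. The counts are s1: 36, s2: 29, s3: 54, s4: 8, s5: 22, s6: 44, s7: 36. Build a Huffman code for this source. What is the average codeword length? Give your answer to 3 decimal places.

Probabilities are the counts divided by 229.
Repeatedly combine the two least-probable nodes; the expected code length is the sum of the merged weights.
merge 8/229 + 22/229 → 30/229
merge 29/229 + 30/229 → 59/229
merge 36/229 + 36/229 → 72/229
merge 44/229 + 54/229 → 98/229
merge 59/229 + 72/229 → 131/229
merge 98/229 + 131/229 → 1
L = 30/229 + 59/229 + 72/229 + 98/229 + 131/229 + 1 = 619/229 ≈ 2.703 bits/symbol.

2.703 bits/symbol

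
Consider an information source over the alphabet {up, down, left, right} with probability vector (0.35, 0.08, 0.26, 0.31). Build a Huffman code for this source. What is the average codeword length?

1.99 bits/symbol

Repeatedly combine the two least-probable nodes; the expected code length is the sum of the merged weights.
merge 2/25 + 13/50 → 17/50
merge 31/100 + 17/50 → 13/20
merge 7/20 + 13/20 → 1
L = 17/50 + 13/20 + 1 = 199/100 = 1.99 bits/symbol.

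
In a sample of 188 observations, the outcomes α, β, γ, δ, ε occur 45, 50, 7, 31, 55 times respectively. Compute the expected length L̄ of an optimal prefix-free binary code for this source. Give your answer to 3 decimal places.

2.202 bits/symbol

Probabilities are the counts divided by 188.
Repeatedly combine the two least-probable nodes; the expected code length is the sum of the merged weights.
merge 7/188 + 31/188 → 19/94
merge 19/94 + 45/188 → 83/188
merge 25/94 + 55/188 → 105/188
merge 83/188 + 105/188 → 1
L = 19/94 + 83/188 + 105/188 + 1 = 207/94 ≈ 2.202 bits/symbol.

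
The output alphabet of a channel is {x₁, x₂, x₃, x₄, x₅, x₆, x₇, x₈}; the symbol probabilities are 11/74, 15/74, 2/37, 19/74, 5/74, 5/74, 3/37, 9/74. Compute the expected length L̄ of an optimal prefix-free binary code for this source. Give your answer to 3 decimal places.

2.811 bits/symbol

Repeatedly combine the two least-probable nodes; the expected code length is the sum of the merged weights.
merge 2/37 + 5/74 → 9/74
merge 5/74 + 3/37 → 11/74
merge 9/74 + 9/74 → 9/37
merge 11/74 + 11/74 → 11/37
merge 15/74 + 9/37 → 33/74
merge 19/74 + 11/37 → 41/74
merge 33/74 + 41/74 → 1
L = 9/74 + 11/74 + 9/37 + 11/37 + 33/74 + 41/74 + 1 = 104/37 ≈ 2.811 bits/symbol.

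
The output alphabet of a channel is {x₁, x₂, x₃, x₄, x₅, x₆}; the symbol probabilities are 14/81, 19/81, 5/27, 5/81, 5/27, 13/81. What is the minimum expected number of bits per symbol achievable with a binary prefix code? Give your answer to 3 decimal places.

Repeatedly combine the two least-probable nodes; the expected code length is the sum of the merged weights.
merge 5/81 + 13/81 → 2/9
merge 14/81 + 5/27 → 29/81
merge 5/27 + 2/9 → 11/27
merge 19/81 + 29/81 → 16/27
merge 11/27 + 16/27 → 1
L = 2/9 + 29/81 + 11/27 + 16/27 + 1 = 209/81 ≈ 2.580 bits/symbol.

2.580 bits/symbol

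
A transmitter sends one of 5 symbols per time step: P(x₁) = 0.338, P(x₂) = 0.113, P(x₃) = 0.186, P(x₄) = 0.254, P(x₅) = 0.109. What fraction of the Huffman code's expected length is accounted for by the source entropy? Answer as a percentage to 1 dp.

Entropy H = −Σ p log₂ p ≈ 2.1865 bits.
Huffman merges: 109/1000+113/1000→111/500; 93/500+111/500→51/125; 127/500+169/500→74/125; 51/125+74/125→1. L = 1111/500 ≈ 2.2220.
Efficiency = H/L = 2.1865/2.2220 = 98.4%.

98.4%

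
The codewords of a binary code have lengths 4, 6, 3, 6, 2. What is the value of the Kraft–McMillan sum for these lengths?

With common denominator 2^6 = 64: Σ 2^(−ℓᵢ) = 4/64 + 1/64 + 8/64 + 1/64 + 16/64 = 30/64 = 0.46875.

0.46875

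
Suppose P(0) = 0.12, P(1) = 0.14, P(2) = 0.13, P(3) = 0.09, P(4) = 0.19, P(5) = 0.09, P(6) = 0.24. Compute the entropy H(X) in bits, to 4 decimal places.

H = −Σ pᵢ log₂ pᵢ.
−0.12·log₂(0.12) = 0.3671
−0.14·log₂(0.14) = 0.3971
−0.13·log₂(0.13) = 0.3826
−0.09·log₂(0.09) = 0.3127
−0.19·log₂(0.19) = 0.4552
−0.09·log₂(0.09) = 0.3127
−0.24·log₂(0.24) = 0.4941
Sum ≈ 2.7215 → 2.7215 bits.

2.7215 bits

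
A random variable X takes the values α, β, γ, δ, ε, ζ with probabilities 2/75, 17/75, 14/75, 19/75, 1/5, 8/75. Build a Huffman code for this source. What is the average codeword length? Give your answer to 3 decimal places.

2.453 bits/symbol

Repeatedly combine the two least-probable nodes; the expected code length is the sum of the merged weights.
merge 2/75 + 8/75 → 2/15
merge 2/15 + 14/75 → 8/25
merge 1/5 + 17/75 → 32/75
merge 19/75 + 8/25 → 43/75
merge 32/75 + 43/75 → 1
L = 2/15 + 8/25 + 32/75 + 43/75 + 1 = 184/75 ≈ 2.453 bits/symbol.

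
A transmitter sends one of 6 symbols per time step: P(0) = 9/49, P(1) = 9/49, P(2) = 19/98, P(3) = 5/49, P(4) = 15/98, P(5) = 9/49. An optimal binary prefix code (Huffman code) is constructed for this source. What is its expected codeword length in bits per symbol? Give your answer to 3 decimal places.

2.622 bits/symbol

Repeatedly combine the two least-probable nodes; the expected code length is the sum of the merged weights.
merge 5/49 + 15/98 → 25/98
merge 9/49 + 9/49 → 18/49
merge 9/49 + 19/98 → 37/98
merge 25/98 + 18/49 → 61/98
merge 37/98 + 61/98 → 1
L = 25/98 + 18/49 + 37/98 + 61/98 + 1 = 257/98 ≈ 2.622 bits/symbol.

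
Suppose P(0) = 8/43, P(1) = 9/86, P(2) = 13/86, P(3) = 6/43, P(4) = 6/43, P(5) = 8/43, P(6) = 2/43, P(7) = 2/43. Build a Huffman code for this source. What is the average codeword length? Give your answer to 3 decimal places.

2.907 bits/symbol

Repeatedly combine the two least-probable nodes; the expected code length is the sum of the merged weights.
merge 2/43 + 2/43 → 4/43
merge 4/43 + 9/86 → 17/86
merge 6/43 + 6/43 → 12/43
merge 13/86 + 8/43 → 29/86
merge 8/43 + 17/86 → 33/86
merge 12/43 + 29/86 → 53/86
merge 33/86 + 53/86 → 1
L = 4/43 + 17/86 + 12/43 + 29/86 + 33/86 + 53/86 + 1 = 125/43 ≈ 2.907 bits/symbol.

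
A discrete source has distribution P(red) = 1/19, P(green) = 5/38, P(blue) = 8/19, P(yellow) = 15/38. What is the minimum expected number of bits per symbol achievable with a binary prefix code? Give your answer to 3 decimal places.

1.763 bits/symbol

Repeatedly combine the two least-probable nodes; the expected code length is the sum of the merged weights.
merge 1/19 + 5/38 → 7/38
merge 7/38 + 15/38 → 11/19
merge 8/19 + 11/19 → 1
L = 7/38 + 11/19 + 1 = 67/38 ≈ 1.763 bits/symbol.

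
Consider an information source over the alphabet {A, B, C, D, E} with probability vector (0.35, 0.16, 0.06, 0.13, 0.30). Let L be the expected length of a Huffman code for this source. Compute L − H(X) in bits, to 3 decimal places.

Entropy H = −Σ p log₂ p ≈ 2.1004 bits.
Huffman merges: 3/50+13/100→19/100; 4/25+19/100→7/20; 3/10+7/20→13/20; 7/20+13/20→1. L = 219/100 ≈ 2.1900.
L − H = 2.1900 − 2.1004 = 0.090 bits.

0.090 bits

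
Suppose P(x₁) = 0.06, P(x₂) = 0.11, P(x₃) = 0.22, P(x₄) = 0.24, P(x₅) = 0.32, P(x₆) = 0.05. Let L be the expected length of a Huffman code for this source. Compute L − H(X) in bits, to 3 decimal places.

Entropy H = −Σ p log₂ p ≈ 2.3107 bits.
Huffman merges: 1/20+3/50→11/100; 11/100+11/100→11/50; 11/50+11/50→11/25; 6/25+8/25→14/25; 11/25+14/25→1. L = 233/100 ≈ 2.3300.
L − H = 2.3300 − 2.3107 = 0.019 bits.

0.019 bits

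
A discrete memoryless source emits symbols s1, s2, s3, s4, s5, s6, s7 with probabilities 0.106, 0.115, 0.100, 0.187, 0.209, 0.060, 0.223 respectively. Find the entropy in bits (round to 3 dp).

2.685 bits

H = −Σ pᵢ log₂ pᵢ.
−0.106·log₂(0.106) = 0.3432
−0.115·log₂(0.115) = 0.3588
−0.100·log₂(0.100) = 0.3322
−0.187·log₂(0.187) = 0.4523
−0.209·log₂(0.209) = 0.4720
−0.060·log₂(0.060) = 0.2435
−0.223·log₂(0.223) = 0.4828
Sum ≈ 2.6849 → 2.685 bits.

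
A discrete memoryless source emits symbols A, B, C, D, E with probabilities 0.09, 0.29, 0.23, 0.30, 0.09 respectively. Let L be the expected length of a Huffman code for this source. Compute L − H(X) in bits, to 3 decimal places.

0.028 bits

Entropy H = −Σ p log₂ p ≈ 2.1520 bits.
Huffman merges: 9/100+9/100→9/50; 9/50+23/100→41/100; 29/100+3/10→59/100; 41/100+59/100→1. L = 109/50 ≈ 2.1800.
L − H = 2.1800 − 2.1520 = 0.028 bits.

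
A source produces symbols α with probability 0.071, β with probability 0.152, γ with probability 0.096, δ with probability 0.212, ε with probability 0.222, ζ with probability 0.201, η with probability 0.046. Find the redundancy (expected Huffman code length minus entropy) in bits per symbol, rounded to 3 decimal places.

Entropy H = −Σ p log₂ p ≈ 2.6347 bits.
Huffman merges: 23/500+71/1000→117/1000; 12/125+117/1000→213/1000; 19/125+201/1000→353/1000; 53/250+213/1000→17/40; 111/500+353/1000→23/40; 17/40+23/40→1. L = 2683/1000 ≈ 2.6830.
L − H = 2.6830 − 2.6347 = 0.048 bits.

0.048 bits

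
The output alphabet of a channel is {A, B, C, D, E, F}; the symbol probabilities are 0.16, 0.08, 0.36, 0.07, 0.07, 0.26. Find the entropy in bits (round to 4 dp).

2.2875 bits

H = −Σ pᵢ log₂ pᵢ.
−0.16·log₂(0.16) = 0.4230
−0.08·log₂(0.08) = 0.2915
−0.36·log₂(0.36) = 0.5306
−0.07·log₂(0.07) = 0.2686
−0.07·log₂(0.07) = 0.2686
−0.26·log₂(0.26) = 0.5053
Sum ≈ 2.2875 → 2.2875 bits.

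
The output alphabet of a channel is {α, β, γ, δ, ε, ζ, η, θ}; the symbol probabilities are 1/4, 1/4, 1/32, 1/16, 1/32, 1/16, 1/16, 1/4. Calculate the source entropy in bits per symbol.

Each probability is a power of 1/2, so log₂(1/p) is an integer.
H = Σ p·log₂(1/p) = 1/4·2 + 1/4·2 + 1/32·5 + 1/16·4 + 1/32·5 + 1/16·4 + 1/16·4 + 1/4·2 = 2.5625 bits.

2.5625 bits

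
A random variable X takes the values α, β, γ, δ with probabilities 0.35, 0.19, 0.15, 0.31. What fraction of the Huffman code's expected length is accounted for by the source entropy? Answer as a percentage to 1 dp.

96.5%

Entropy H = −Σ p log₂ p ≈ 1.9197 bits.
Huffman merges: 3/20+19/100→17/50; 31/100+17/50→13/20; 7/20+13/20→1. L = 199/100 ≈ 1.9900.
Efficiency = H/L = 1.9197/1.9900 = 96.5%.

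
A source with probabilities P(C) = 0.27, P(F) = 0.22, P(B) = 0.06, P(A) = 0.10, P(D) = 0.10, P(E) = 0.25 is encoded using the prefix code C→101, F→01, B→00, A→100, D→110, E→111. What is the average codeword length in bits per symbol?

L̄ = Σ pᵢ·ℓᵢ = 0.27·3 + 0.22·2 + 0.06·2 + 0.10·3 + 0.10·3 + 0.25·3 = 2.72 bits/symbol.

2.72 bits/symbol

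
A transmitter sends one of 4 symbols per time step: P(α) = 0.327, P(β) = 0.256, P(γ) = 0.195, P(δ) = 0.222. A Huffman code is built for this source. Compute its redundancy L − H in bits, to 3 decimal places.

Entropy H = −Σ p log₂ p ≈ 1.9725 bits.
Huffman merges: 39/200+111/500→417/1000; 32/125+327/1000→583/1000; 417/1000+583/1000→1. L = 2 ≈ 2.0000.
L − H = 2.0000 − 1.9725 = 0.027 bits.

0.027 bits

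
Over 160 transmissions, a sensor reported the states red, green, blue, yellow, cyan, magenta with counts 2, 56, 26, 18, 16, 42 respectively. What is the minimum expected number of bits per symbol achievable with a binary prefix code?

Probabilities are the counts divided by 160.
Repeatedly combine the two least-probable nodes; the expected code length is the sum of the merged weights.
merge 1/80 + 1/10 → 9/80
merge 9/80 + 9/80 → 9/40
merge 13/80 + 9/40 → 31/80
merge 21/80 + 7/20 → 49/80
merge 31/80 + 49/80 → 1
L = 9/80 + 9/40 + 31/80 + 49/80 + 1 = 187/80 = 2.3375 bits/symbol.

2.3375 bits/symbol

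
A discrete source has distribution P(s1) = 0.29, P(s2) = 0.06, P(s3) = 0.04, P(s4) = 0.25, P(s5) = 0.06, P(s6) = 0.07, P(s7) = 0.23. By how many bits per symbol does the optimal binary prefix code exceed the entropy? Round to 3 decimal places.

0.013 bits

Entropy H = −Σ p log₂ p ≈ 2.4469 bits.
Huffman merges: 1/25+3/50→1/10; 3/50+7/100→13/100; 1/10+13/100→23/100; 23/100+23/100→23/50; 1/4+29/100→27/50; 23/50+27/50→1. L = 123/50 ≈ 2.4600.
L − H = 2.4600 − 2.4469 = 0.013 bits.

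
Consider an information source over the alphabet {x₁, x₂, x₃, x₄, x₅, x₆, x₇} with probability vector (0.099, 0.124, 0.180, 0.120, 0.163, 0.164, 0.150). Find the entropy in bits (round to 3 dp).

H = −Σ pᵢ log₂ pᵢ.
−0.099·log₂(0.099) = 0.3303
−0.124·log₂(0.124) = 0.3734
−0.180·log₂(0.180) = 0.4453
−0.120·log₂(0.120) = 0.3671
−0.163·log₂(0.163) = 0.4266
−0.164·log₂(0.164) = 0.4278
−0.150·log₂(0.150) = 0.4105
Sum ≈ 2.7810 → 2.781 bits.

2.781 bits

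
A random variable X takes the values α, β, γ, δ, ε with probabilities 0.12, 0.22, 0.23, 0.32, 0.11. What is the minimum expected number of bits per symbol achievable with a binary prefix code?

2.23 bits/symbol

Repeatedly combine the two least-probable nodes; the expected code length is the sum of the merged weights.
merge 11/100 + 3/25 → 23/100
merge 11/50 + 23/100 → 9/20
merge 23/100 + 8/25 → 11/20
merge 9/20 + 11/20 → 1
L = 23/100 + 9/20 + 11/20 + 1 = 223/100 = 2.23 bits/symbol.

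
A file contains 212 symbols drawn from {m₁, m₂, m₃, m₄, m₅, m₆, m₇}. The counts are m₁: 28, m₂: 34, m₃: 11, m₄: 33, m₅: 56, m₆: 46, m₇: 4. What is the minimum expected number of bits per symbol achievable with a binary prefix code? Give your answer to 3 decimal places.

2.590 bits/symbol

Probabilities are the counts divided by 212.
Repeatedly combine the two least-probable nodes; the expected code length is the sum of the merged weights.
merge 1/53 + 11/212 → 15/212
merge 15/212 + 7/53 → 43/212
merge 33/212 + 17/106 → 67/212
merge 43/212 + 23/106 → 89/212
merge 14/53 + 67/212 → 123/212
merge 89/212 + 123/212 → 1
L = 15/212 + 43/212 + 67/212 + 89/212 + 123/212 + 1 = 549/212 ≈ 2.590 bits/symbol.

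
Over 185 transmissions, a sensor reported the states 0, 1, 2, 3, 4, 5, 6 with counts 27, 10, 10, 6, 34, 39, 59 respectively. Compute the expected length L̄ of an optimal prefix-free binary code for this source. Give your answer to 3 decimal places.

Probabilities are the counts divided by 185.
Repeatedly combine the two least-probable nodes; the expected code length is the sum of the merged weights.
merge 6/185 + 2/37 → 16/185
merge 2/37 + 16/185 → 26/185
merge 26/185 + 27/185 → 53/185
merge 34/185 + 39/185 → 73/185
merge 53/185 + 59/185 → 112/185
merge 73/185 + 112/185 → 1
L = 16/185 + 26/185 + 53/185 + 73/185 + 112/185 + 1 = 93/37 ≈ 2.514 bits/symbol.

2.514 bits/symbol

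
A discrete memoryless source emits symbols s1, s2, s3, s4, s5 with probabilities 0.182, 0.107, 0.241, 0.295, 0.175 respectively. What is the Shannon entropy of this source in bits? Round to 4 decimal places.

2.2467 bits

H = −Σ pᵢ log₂ pᵢ.
−0.182·log₂(0.182) = 0.4474
−0.107·log₂(0.107) = 0.3450
−0.241·log₂(0.241) = 0.4947
−0.295·log₂(0.295) = 0.5196
−0.175·log₂(0.175) = 0.4401
Sum ≈ 2.2467 → 2.2467 bits.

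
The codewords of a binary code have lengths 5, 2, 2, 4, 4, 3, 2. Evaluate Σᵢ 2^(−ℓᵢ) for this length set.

1.03125

With common denominator 2^5 = 32: Σ 2^(−ℓᵢ) = 1/32 + 8/32 + 8/32 + 2/32 + 2/32 + 4/32 + 8/32 = 33/32 = 1.03125.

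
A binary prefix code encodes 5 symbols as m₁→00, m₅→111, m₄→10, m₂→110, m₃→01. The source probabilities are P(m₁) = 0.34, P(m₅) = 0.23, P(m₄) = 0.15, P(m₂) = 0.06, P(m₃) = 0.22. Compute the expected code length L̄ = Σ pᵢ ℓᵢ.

2.29 bits/symbol

L̄ = Σ pᵢ·ℓᵢ = 0.34·2 + 0.23·3 + 0.15·2 + 0.06·3 + 0.22·2 = 2.29 bits/symbol.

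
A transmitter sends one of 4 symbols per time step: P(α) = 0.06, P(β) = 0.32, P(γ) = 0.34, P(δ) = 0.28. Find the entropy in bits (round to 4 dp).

H = −Σ pᵢ log₂ pᵢ.
−0.06·log₂(0.06) = 0.2435
−0.32·log₂(0.32) = 0.5260
−0.34·log₂(0.34) = 0.5292
−0.28·log₂(0.28) = 0.5142
Sum ≈ 1.8130 → 1.8130 bits.

1.8130 bits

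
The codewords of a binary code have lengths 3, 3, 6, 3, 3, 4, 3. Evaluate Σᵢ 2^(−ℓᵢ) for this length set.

With common denominator 2^6 = 64: Σ 2^(−ℓᵢ) = 8/64 + 8/64 + 1/64 + 8/64 + 8/64 + 4/64 + 8/64 = 45/64 = 0.703125.

0.703125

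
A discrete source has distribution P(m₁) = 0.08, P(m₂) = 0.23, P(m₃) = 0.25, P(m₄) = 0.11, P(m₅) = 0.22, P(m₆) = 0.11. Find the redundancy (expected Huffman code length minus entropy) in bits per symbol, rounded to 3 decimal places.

Entropy H = −Σ p log₂ p ≈ 2.4603 bits.
Huffman merges: 2/25+11/100→19/100; 11/100+19/100→3/10; 11/50+23/100→9/20; 1/4+3/10→11/20; 9/20+11/20→1. L = 249/100 ≈ 2.4900.
L − H = 2.4900 − 2.4603 = 0.030 bits.

0.030 bits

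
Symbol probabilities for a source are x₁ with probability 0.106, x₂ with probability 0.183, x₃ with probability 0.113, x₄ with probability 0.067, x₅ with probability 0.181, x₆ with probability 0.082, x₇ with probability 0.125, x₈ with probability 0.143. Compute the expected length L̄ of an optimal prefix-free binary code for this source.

2.966 bits/symbol

Repeatedly combine the two least-probable nodes; the expected code length is the sum of the merged weights.
merge 67/1000 + 41/500 → 149/1000
merge 53/500 + 113/1000 → 219/1000
merge 1/8 + 143/1000 → 67/250
merge 149/1000 + 181/1000 → 33/100
merge 183/1000 + 219/1000 → 201/500
merge 67/250 + 33/100 → 299/500
merge 201/500 + 299/500 → 1
L = 149/1000 + 219/1000 + 67/250 + 33/100 + 201/500 + 299/500 + 1 = 1483/500 = 2.966 bits/symbol.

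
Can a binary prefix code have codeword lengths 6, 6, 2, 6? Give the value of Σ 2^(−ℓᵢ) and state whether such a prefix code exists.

0.296875; yes

With common denominator 2^6 = 64: Σ 2^(−ℓᵢ) = 1/64 + 1/64 + 16/64 + 1/64 = 19/64 = 0.296875.
Kraft's inequality requires Σ ≤ 1; here Σ = 0.296875 ≤ 1, so such a prefix code exists.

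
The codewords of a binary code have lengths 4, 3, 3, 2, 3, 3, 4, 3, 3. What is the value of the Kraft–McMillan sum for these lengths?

With common denominator 2^4 = 16: Σ 2^(−ℓᵢ) = 1/16 + 2/16 + 2/16 + 4/16 + 2/16 + 2/16 + 1/16 + 2/16 + 2/16 = 18/16 = 1.125.

1.125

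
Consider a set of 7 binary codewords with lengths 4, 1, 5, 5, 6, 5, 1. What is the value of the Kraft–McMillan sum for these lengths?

With common denominator 2^6 = 64: Σ 2^(−ℓᵢ) = 4/64 + 32/64 + 2/64 + 2/64 + 1/64 + 2/64 + 32/64 = 75/64 = 1.171875.

1.171875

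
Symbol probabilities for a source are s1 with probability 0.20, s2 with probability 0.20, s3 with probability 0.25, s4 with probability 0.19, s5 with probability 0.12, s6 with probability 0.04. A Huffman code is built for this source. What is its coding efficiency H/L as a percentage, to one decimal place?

Entropy H = −Σ p log₂ p ≈ 2.4368 bits.
Huffman merges: 1/25+3/25→4/25; 4/25+19/100→7/20; 1/5+1/5→2/5; 1/4+7/20→3/5; 2/5+3/5→1. L = 251/100 ≈ 2.5100.
Efficiency = H/L = 2.4368/2.5100 = 97.1%.

97.1%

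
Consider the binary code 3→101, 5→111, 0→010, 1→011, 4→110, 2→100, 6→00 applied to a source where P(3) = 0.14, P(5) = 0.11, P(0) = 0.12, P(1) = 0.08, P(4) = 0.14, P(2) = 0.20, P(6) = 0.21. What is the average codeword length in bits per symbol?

L̄ = Σ pᵢ·ℓᵢ = 0.14·3 + 0.11·3 + 0.12·3 + 0.08·3 + 0.14·3 + 0.20·3 + 0.21·2 = 2.79 bits/symbol.

2.79 bits/symbol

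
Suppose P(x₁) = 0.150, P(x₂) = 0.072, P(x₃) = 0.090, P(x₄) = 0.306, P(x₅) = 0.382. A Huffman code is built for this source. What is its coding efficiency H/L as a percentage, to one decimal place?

98.0%

Entropy H = −Σ p log₂ p ≈ 2.0496 bits.
Huffman merges: 9/125+9/100→81/500; 3/20+81/500→39/125; 153/500+39/125→309/500; 191/500+309/500→1. L = 523/250 ≈ 2.0920.
Efficiency = H/L = 2.0496/2.0920 = 98.0%.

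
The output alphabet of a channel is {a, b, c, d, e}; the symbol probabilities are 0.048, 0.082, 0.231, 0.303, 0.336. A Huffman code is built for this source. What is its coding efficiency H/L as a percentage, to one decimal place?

96.0%

Entropy H = −Σ p log₂ p ≈ 2.0451 bits.
Huffman merges: 6/125+41/500→13/100; 13/100+231/1000→361/1000; 303/1000+42/125→639/1000; 361/1000+639/1000→1. L = 213/100 ≈ 2.1300.
Efficiency = H/L = 2.0451/2.1300 = 96.0%.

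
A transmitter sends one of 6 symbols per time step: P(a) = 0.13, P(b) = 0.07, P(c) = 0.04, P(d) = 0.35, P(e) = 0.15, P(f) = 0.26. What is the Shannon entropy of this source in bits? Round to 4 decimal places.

2.2829 bits

H = −Σ pᵢ log₂ pᵢ.
−0.13·log₂(0.13) = 0.3826
−0.07·log₂(0.07) = 0.2686
−0.04·log₂(0.04) = 0.1858
−0.35·log₂(0.35) = 0.5301
−0.15·log₂(0.15) = 0.4105
−0.26·log₂(0.26) = 0.5053
Sum ≈ 2.2829 → 2.2829 bits.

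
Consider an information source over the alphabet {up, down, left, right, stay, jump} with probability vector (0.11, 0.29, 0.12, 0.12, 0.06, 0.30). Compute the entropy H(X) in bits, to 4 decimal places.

2.3669 bits

H = −Σ pᵢ log₂ pᵢ.
−0.11·log₂(0.11) = 0.3503
−0.29·log₂(0.29) = 0.5179
−0.12·log₂(0.12) = 0.3671
−0.12·log₂(0.12) = 0.3671
−0.06·log₂(0.06) = 0.2435
−0.30·log₂(0.30) = 0.5211
Sum ≈ 2.3669 → 2.3669 bits.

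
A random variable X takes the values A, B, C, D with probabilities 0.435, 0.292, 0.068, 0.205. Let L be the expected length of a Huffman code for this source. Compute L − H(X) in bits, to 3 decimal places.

Entropy H = −Σ p log₂ p ≈ 1.7734 bits.
Huffman merges: 17/250+41/200→273/1000; 273/1000+73/250→113/200; 87/200+113/200→1. L = 919/500 ≈ 1.8380.
L − H = 1.8380 − 1.7734 = 0.065 bits.

0.065 bits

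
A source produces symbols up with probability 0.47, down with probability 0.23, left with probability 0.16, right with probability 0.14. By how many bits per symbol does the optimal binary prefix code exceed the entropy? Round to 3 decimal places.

0.010 bits

Entropy H = −Σ p log₂ p ≈ 1.8198 bits.
Huffman merges: 7/50+4/25→3/10; 23/100+3/10→53/100; 47/100+53/100→1. L = 183/100 ≈ 1.8300.
L − H = 1.8300 − 1.8198 = 0.010 bits.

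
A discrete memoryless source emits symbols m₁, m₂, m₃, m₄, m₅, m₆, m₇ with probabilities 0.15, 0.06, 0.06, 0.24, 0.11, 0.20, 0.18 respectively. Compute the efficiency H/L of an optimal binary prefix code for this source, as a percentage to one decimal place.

Entropy H = −Σ p log₂ p ≈ 2.6517 bits.
Huffman merges: 3/50+3/50→3/25; 11/100+3/25→23/100; 3/20+9/50→33/100; 1/5+23/100→43/100; 6/25+33/100→57/100; 43/100+57/100→1. L = 67/25 ≈ 2.6800.
Efficiency = H/L = 2.6517/2.6800 = 98.9%.

98.9%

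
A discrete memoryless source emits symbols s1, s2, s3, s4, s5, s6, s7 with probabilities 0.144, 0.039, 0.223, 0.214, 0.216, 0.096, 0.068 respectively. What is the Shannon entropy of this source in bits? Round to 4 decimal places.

H = −Σ pᵢ log₂ pᵢ.
−0.144·log₂(0.144) = 0.4026
−0.039·log₂(0.039) = 0.1825
−0.223·log₂(0.223) = 0.4828
−0.214·log₂(0.214) = 0.4760
−0.216·log₂(0.216) = 0.4776
−0.096·log₂(0.096) = 0.3246
−0.068·log₂(0.068) = 0.2637
Sum ≈ 2.6098 → 2.6098 bits.

2.6098 bits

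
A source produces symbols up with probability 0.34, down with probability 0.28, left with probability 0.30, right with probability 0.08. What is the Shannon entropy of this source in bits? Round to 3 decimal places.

H = −Σ pᵢ log₂ pᵢ.
−0.34·log₂(0.34) = 0.5292
−0.28·log₂(0.28) = 0.5142
−0.30·log₂(0.30) = 0.5211
−0.08·log₂(0.08) = 0.2915
Sum ≈ 1.8560 → 1.856 bits.

1.856 bits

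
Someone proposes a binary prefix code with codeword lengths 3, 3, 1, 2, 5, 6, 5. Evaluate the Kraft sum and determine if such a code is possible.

1.078125; no

With common denominator 2^6 = 64: Σ 2^(−ℓᵢ) = 8/64 + 8/64 + 32/64 + 16/64 + 2/64 + 1/64 + 2/64 = 69/64 = 1.078125.
Kraft's inequality requires Σ ≤ 1; here Σ = 1.078125 > 1, so no such prefix code exists.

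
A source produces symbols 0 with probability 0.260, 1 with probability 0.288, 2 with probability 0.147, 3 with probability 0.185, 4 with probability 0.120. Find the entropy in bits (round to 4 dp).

2.2465 bits

H = −Σ pᵢ log₂ pᵢ.
−0.260·log₂(0.260) = 0.5053
−0.288·log₂(0.288) = 0.5172
−0.147·log₂(0.147) = 0.4066
−0.185·log₂(0.185) = 0.4504
−0.120·log₂(0.120) = 0.3671
Sum ≈ 2.2465 → 2.2465 bits.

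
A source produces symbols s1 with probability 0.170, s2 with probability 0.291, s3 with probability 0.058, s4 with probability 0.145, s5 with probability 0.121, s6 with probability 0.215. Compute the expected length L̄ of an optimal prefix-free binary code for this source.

Repeatedly combine the two least-probable nodes; the expected code length is the sum of the merged weights.
merge 29/500 + 121/1000 → 179/1000
merge 29/200 + 17/100 → 63/200
merge 179/1000 + 43/200 → 197/500
merge 291/1000 + 63/200 → 303/500
merge 197/500 + 303/500 → 1
L = 179/1000 + 63/200 + 197/500 + 303/500 + 1 = 1247/500 = 2.494 bits/symbol.

2.494 bits/symbol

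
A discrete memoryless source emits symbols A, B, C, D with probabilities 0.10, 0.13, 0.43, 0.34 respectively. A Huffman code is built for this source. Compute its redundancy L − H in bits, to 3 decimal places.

Entropy H = −Σ p log₂ p ≈ 1.7676 bits.
Huffman merges: 1/10+13/100→23/100; 23/100+17/50→57/100; 43/100+57/100→1. L = 9/5 ≈ 1.8000.
L − H = 1.8000 − 1.7676 = 0.032 bits.

0.032 bits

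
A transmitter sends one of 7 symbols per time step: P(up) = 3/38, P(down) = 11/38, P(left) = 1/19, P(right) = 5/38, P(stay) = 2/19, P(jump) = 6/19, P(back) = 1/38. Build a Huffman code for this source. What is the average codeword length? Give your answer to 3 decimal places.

2.474 bits/symbol

Repeatedly combine the two least-probable nodes; the expected code length is the sum of the merged weights.
merge 1/38 + 1/19 → 3/38
merge 3/38 + 3/38 → 3/19
merge 2/19 + 5/38 → 9/38
merge 3/19 + 9/38 → 15/38
merge 11/38 + 6/19 → 23/38
merge 15/38 + 23/38 → 1
L = 3/38 + 3/19 + 9/38 + 15/38 + 23/38 + 1 = 47/19 ≈ 2.474 bits/symbol.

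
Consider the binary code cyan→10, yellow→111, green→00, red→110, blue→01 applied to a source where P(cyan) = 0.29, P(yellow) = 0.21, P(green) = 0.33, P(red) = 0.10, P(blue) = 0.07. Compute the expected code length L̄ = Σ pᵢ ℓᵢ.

L̄ = Σ pᵢ·ℓᵢ = 0.29·2 + 0.21·3 + 0.33·2 + 0.10·3 + 0.07·2 = 2.31 bits/symbol.

2.31 bits/symbol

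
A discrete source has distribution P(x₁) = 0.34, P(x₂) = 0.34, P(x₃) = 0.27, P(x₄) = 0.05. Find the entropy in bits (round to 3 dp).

1.784 bits

H = −Σ pᵢ log₂ pᵢ.
−0.34·log₂(0.34) = 0.5292
−0.34·log₂(0.34) = 0.5292
−0.27·log₂(0.27) = 0.5100
−0.05·log₂(0.05) = 0.2161
Sum ≈ 1.7845 → 1.784 bits.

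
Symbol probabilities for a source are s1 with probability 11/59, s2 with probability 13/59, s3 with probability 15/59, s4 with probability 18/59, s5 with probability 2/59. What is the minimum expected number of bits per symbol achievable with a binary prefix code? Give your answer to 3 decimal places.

Repeatedly combine the two least-probable nodes; the expected code length is the sum of the merged weights.
merge 2/59 + 11/59 → 13/59
merge 13/59 + 13/59 → 26/59
merge 15/59 + 18/59 → 33/59
merge 26/59 + 33/59 → 1
L = 13/59 + 26/59 + 33/59 + 1 = 131/59 ≈ 2.220 bits/symbol.

2.220 bits/symbol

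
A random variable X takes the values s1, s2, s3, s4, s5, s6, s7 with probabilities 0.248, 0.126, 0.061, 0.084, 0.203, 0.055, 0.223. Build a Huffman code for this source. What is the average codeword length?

2.642 bits/symbol

Repeatedly combine the two least-probable nodes; the expected code length is the sum of the merged weights.
merge 11/200 + 61/1000 → 29/250
merge 21/250 + 29/250 → 1/5
merge 63/500 + 1/5 → 163/500
merge 203/1000 + 223/1000 → 213/500
merge 31/125 + 163/500 → 287/500
merge 213/500 + 287/500 → 1
L = 29/250 + 1/5 + 163/500 + 213/500 + 287/500 + 1 = 1321/500 = 2.642 bits/symbol.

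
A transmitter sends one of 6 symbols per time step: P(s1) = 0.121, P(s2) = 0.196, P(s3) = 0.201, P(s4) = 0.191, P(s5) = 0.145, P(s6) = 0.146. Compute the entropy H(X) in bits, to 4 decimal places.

H = −Σ pᵢ log₂ pᵢ.
−0.121·log₂(0.121) = 0.3687
−0.196·log₂(0.196) = 0.4608
−0.201·log₂(0.201) = 0.4653
−0.191·log₂(0.191) = 0.4562
−0.145·log₂(0.145) = 0.4040
−0.146·log₂(0.146) = 0.4053
Sum ≈ 2.5602 → 2.5602 bits.

2.5602 bits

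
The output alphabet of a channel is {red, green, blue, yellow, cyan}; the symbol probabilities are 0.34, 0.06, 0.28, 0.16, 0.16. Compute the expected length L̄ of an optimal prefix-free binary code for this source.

2.22 bits/symbol

Repeatedly combine the two least-probable nodes; the expected code length is the sum of the merged weights.
merge 3/50 + 4/25 → 11/50
merge 4/25 + 11/50 → 19/50
merge 7/25 + 17/50 → 31/50
merge 19/50 + 31/50 → 1
L = 11/50 + 19/50 + 31/50 + 1 = 111/50 = 2.22 bits/symbol.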